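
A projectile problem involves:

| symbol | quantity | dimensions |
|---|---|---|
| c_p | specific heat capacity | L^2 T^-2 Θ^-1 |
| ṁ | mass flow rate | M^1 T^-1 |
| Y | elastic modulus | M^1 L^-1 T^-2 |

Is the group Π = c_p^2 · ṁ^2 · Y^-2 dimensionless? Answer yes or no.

no

Sum the exponent of each base dimension across the product:
  M: 2·[c_p]_M + 2·[ṁ]_M − 2·[Y]_M = 2·(0) + 2·(1) − 2·(1) = 0
  L: 2·[c_p]_L + 2·[ṁ]_L − 2·[Y]_L = 2·(2) + 2·(0) − 2·(-1) = 6
  T: 2·[c_p]_T + 2·[ṁ]_T − 2·[Y]_T = 2·(-2) + 2·(-1) − 2·(-2) = -2
  Θ: 2·[c_p]_Θ + 2·[ṁ]_Θ − 2·[Y]_Θ = 2·(-1) + 2·(0) − 2·(0) = -2
Net dimensions [L⁶ T⁻² Θ⁻²] ≠ [1] — not dimensionless.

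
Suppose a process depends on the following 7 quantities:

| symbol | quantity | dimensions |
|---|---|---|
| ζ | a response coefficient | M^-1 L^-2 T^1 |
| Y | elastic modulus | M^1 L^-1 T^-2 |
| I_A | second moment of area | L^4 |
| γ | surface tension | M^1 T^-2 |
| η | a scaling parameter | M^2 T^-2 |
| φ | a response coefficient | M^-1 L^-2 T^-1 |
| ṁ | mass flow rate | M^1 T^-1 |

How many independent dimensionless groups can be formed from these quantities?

There are 7 variables and 3 base dimensions (M, L, T).
The dimension matrix has rank 3.
Independent dimensionless groups: 7 − 3 = 4.

4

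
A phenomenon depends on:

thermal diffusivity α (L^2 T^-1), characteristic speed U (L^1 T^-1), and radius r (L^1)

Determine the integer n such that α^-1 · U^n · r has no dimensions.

1

Balance the L exponent: (1)·n from U, plus −(2) + (1) = -1 from the rest, must sum to zero.
n − 1 = 0, so n = 1.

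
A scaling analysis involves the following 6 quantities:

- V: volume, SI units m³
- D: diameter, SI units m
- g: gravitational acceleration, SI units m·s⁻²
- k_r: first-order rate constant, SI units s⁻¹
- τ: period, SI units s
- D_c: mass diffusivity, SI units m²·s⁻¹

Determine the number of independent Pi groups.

4

There are 6 variables and 2 base dimensions (L, T).
The dimension matrix has rank 2.
Independent dimensionless groups: 6 − 2 = 4.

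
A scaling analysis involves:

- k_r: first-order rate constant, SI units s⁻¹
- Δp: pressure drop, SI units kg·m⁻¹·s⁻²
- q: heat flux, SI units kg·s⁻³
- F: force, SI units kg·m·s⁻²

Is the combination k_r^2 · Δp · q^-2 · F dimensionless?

Sum the exponent of each base dimension across the product:
  M: 2·[k_r]_M + [Δp]_M − 2·[q]_M + [F]_M = 2·(0) + (1) − 2·(1) + (1) = 0
  L: 2·[k_r]_L + [Δp]_L − 2·[q]_L + [F]_L = 2·(0) + (-1) − 2·(0) + (1) = 0
  T: 2·[k_r]_T + [Δp]_T − 2·[q]_T + [F]_T = 2·(-1) + (-2) − 2·(-3) + (-2) = 0
  Θ: 2·[k_r]_Θ + [Δp]_Θ − 2·[q]_Θ + [F]_Θ = 2·(0) + (0) − 2·(0) + (0) = 0
All base exponents vanish — dimensionless.

yes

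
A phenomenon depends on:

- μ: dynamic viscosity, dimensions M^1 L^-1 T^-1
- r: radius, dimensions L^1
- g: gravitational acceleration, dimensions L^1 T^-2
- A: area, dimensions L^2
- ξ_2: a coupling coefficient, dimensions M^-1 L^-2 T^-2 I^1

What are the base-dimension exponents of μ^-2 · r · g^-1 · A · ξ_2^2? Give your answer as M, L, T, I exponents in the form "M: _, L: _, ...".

M: -4, L: 0, T: 0, I: 2

Collect each base-dimension exponent across the product:
  M: −2·(1) + (0) − (0) + (0) + 2·(-1) = -4
  L: −2·(-1) + (1) − (1) + (2) + 2·(-2) = 0
  T: −2·(-1) + (0) − (-2) + (0) + 2·(-2) = 0
  I: −2·(0) + (0) − (0) + (0) + 2·(1) = 2
So the dimensions are [M⁻⁴ I²].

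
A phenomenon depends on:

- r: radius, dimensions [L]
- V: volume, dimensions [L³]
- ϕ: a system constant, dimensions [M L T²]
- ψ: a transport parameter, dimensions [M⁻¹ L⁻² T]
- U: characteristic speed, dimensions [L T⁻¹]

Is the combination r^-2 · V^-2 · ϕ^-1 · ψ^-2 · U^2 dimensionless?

no

Sum the exponent of each base dimension across the product:
  M: −2·[r]_M − 2·[V]_M − [ϕ]_M − 2·[ψ]_M + 2·[U]_M = −2·(0) − 2·(0) − (1) − 2·(-1) + 2·(0) = 1
  L: −2·[r]_L − 2·[V]_L − [ϕ]_L − 2·[ψ]_L + 2·[U]_L = −2·(1) − 2·(3) − (1) − 2·(-2) + 2·(1) = -3
  T: −2·[r]_T − 2·[V]_T − [ϕ]_T − 2·[ψ]_T + 2·[U]_T = −2·(0) − 2·(0) − (2) − 2·(1) + 2·(-1) = -6
Net dimensions [M L⁻³ T⁻⁶] ≠ [1] — not dimensionless.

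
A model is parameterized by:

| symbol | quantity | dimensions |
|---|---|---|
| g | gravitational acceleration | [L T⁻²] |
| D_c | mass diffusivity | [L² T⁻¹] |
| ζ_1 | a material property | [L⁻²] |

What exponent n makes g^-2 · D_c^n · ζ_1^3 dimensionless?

Balance the L exponent: (2)·n from D_c, plus −2·(1) + 3·(-2) = -8 from the rest, must sum to zero.
2n − 8 = 0, so n = 4.

4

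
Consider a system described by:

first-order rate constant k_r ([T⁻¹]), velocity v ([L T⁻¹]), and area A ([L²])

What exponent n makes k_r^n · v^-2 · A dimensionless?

2

Balance the T exponent: (-1)·n from k_r, plus −2·(-1) + (0) = 2 from the rest, must sum to zero.
−n + 2 = 0, so n = 2.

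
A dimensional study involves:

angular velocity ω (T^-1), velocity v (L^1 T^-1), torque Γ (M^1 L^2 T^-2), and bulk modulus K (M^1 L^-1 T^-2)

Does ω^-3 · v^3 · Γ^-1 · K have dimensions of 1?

yes

Sum the exponent of each base dimension across the product:
  M: −3·[ω]_M + 3·[v]_M − [Γ]_M + [K]_M = −3·(0) + 3·(0) − (1) + (1) = 0
  L: −3·[ω]_L + 3·[v]_L − [Γ]_L + [K]_L = −3·(0) + 3·(1) − (2) + (-1) = 0
  T: −3·[ω]_T + 3·[v]_T − [Γ]_T + [K]_T = −3·(-1) + 3·(-1) − (-2) + (-2) = 0
All base exponents vanish — dimensionless.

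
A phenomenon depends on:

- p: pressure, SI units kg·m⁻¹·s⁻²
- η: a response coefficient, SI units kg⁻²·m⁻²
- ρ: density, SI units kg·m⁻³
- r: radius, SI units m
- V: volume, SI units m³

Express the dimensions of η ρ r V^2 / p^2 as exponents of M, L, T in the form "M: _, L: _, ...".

M: -3, L: 4, T: 4

Collect each base-dimension exponent across the product:
  M: −2·(1) + (-2) + (1) + (0) + 2·(0) = -3
  L: −2·(-1) + (-2) + (-3) + (1) + 2·(3) = 4
  T: −2·(-2) + (0) + (0) + (0) + 2·(0) = 4
So the dimensions are [M⁻³ L⁴ T⁴].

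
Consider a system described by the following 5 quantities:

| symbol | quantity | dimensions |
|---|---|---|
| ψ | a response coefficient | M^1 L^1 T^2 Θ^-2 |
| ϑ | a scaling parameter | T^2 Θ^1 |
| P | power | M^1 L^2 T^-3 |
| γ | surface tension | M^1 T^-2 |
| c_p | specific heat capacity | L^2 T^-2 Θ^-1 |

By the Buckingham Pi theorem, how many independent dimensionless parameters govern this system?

1

There are 5 variables and 4 base dimensions (M, L, T, Θ).
The dimension matrix has rank 4.
Independent dimensionless groups: 5 − 4 = 1.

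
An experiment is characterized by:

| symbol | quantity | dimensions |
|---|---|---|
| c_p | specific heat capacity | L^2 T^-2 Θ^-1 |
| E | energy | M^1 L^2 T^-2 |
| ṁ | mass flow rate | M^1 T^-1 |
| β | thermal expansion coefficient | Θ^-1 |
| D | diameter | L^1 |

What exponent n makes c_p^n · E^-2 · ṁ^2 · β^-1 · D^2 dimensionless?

1

Balance the L exponent: (2)·n from c_p, plus −2·(2) + 2·(0) − (0) + 2·(1) = -2 from the rest, must sum to zero.
2n − 2 = 0, so n = 1.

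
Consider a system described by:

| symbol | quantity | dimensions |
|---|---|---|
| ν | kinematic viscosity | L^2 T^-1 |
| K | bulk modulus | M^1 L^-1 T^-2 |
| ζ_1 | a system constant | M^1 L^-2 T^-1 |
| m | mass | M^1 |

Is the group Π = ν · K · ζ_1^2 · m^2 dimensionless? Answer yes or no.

Sum the exponent of each base dimension across the product:
  M: [ν]_M + [K]_M + 2·[ζ_1]_M + 2·[m]_M = (0) + (1) + 2·(1) + 2·(1) = 5
  L: [ν]_L + [K]_L + 2·[ζ_1]_L + 2·[m]_L = (2) + (-1) + 2·(-2) + 2·(0) = -3
  T: [ν]_T + [K]_T + 2·[ζ_1]_T + 2·[m]_T = (-1) + (-2) + 2·(-1) + 2·(0) = -5
Net dimensions [M⁵ L⁻³ T⁻⁵] ≠ [1] — not dimensionless.

no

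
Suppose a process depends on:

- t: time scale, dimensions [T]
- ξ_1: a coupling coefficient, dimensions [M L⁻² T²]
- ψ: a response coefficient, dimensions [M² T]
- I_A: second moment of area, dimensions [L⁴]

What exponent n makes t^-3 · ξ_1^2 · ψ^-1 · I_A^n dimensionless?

Balance the L exponent: (4)·n from I_A, plus −3·(0) + 2·(-2) − (0) = -4 from the rest, must sum to zero.
4n − 4 = 0, so n = 1.

1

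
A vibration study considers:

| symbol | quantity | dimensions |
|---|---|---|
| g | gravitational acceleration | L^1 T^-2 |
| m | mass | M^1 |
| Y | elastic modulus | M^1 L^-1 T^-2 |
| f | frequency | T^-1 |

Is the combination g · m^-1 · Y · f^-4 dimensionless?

yes

Sum the exponent of each base dimension across the product:
  M: [g]_M − [m]_M + [Y]_M − 4·[f]_M = (0) − (1) + (1) − 4·(0) = 0
  L: [g]_L − [m]_L + [Y]_L − 4·[f]_L = (1) − (0) + (-1) − 4·(0) = 0
  T: [g]_T − [m]_T + [Y]_T − 4·[f]_T = (-2) − (0) + (-2) − 4·(-1) = 0
All base exponents vanish — dimensionless.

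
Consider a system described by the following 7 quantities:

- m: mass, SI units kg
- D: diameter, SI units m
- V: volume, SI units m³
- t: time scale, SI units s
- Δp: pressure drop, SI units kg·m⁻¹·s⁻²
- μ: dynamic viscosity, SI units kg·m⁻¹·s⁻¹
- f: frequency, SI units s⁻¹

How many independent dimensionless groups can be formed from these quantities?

4

There are 7 variables and 3 base dimensions (M, L, T).
The dimension matrix has rank 3.
Independent dimensionless groups: 7 − 3 = 4.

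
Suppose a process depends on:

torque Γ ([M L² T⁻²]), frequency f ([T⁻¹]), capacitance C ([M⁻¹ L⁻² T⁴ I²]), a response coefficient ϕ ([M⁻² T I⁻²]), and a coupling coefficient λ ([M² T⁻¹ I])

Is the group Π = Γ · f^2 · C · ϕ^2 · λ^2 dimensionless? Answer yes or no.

yes

Sum the exponent of each base dimension across the product:
  M: [Γ]_M + 2·[f]_M + [C]_M + 2·[ϕ]_M + 2·[λ]_M = (1) + 2·(0) + (-1) + 2·(-2) + 2·(2) = 0
  L: [Γ]_L + 2·[f]_L + [C]_L + 2·[ϕ]_L + 2·[λ]_L = (2) + 2·(0) + (-2) + 2·(0) + 2·(0) = 0
  T: [Γ]_T + 2·[f]_T + [C]_T + 2·[ϕ]_T + 2·[λ]_T = (-2) + 2·(-1) + (4) + 2·(1) + 2·(-1) = 0
  I: [Γ]_I + 2·[f]_I + [C]_I + 2·[ϕ]_I + 2·[λ]_I = (0) + 2·(0) + (2) + 2·(-2) + 2·(1) = 0
All base exponents vanish — dimensionless.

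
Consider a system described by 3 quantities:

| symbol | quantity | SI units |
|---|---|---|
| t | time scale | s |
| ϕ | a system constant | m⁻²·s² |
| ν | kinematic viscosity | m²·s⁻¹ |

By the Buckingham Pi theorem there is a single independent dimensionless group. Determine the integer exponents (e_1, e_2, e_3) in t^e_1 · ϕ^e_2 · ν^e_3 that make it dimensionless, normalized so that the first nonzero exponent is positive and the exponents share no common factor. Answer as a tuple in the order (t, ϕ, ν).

(1, -1, -1)

L: e_1·(0) + e_2·(-2) + e_3·(2) = 0
T: e_1·(1) + e_2·(2) + e_3·(-1) = 0
Solving this homogeneous linear system for the smallest-integer solution (first nonzero entry positive) gives (1, -1, -1).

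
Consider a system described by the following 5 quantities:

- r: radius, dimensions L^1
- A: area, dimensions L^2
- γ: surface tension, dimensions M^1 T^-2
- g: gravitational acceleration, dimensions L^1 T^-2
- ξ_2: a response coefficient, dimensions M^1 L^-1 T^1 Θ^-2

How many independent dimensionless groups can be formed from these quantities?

There are 5 variables and 4 base dimensions (M, L, T, Θ).
The dimension matrix has rank 4.
Independent dimensionless groups: 5 − 4 = 1.

1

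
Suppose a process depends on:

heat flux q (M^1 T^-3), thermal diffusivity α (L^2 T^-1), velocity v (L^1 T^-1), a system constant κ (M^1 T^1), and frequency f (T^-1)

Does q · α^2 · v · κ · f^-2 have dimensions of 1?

Sum the exponent of each base dimension across the product:
  M: [q]_M + 2·[α]_M + [v]_M + [κ]_M − 2·[f]_M = (1) + 2·(0) + (0) + (1) − 2·(0) = 2
  L: [q]_L + 2·[α]_L + [v]_L + [κ]_L − 2·[f]_L = (0) + 2·(2) + (1) + (0) − 2·(0) = 5
  T: [q]_T + 2·[α]_T + [v]_T + [κ]_T − 2·[f]_T = (-3) + 2·(-1) + (-1) + (1) − 2·(-1) = -3
Net dimensions [M² L⁵ T⁻³] ≠ [1] — not dimensionless.

no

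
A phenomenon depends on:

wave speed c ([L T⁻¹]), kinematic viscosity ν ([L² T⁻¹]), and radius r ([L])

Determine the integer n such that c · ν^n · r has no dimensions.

-1

Balance the L exponent: (2)·n from ν, plus (1) + (1) = 2 from the rest, must sum to zero.
2n + 2 = 0, so n = -1.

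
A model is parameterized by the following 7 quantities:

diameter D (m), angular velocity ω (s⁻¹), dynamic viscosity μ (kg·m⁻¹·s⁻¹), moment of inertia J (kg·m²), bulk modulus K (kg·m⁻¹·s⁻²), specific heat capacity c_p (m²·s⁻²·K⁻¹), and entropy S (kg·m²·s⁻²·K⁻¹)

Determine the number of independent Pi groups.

There are 7 variables and 4 base dimensions (M, L, T, Θ).
The dimension matrix has rank 4.
Independent dimensionless groups: 7 − 4 = 3.

3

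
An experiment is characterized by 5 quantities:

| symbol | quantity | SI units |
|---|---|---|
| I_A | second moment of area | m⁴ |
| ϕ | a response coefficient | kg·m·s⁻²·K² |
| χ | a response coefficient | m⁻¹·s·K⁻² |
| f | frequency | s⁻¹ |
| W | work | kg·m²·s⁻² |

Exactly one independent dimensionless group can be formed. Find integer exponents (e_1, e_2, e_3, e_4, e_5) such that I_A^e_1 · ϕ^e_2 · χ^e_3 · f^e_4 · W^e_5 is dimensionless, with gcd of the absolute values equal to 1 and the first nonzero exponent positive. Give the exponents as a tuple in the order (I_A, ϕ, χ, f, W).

(1, 2, 2, 2, -2)

M: e_1·(0) + e_2·(1) + e_3·(0) + e_4·(0) + e_5·(1) = 0
L: e_1·(4) + e_2·(1) + e_3·(-1) + e_4·(0) + e_5·(2) = 0
T: e_1·(0) + e_2·(-2) + e_3·(1) + e_4·(-1) + e_5·(-2) = 0
Θ: e_1·(0) + e_2·(2) + e_3·(-2) + e_4·(0) + e_5·(0) = 0
Solving this homogeneous linear system for the smallest-integer solution (first nonzero entry positive) gives (1, 2, 2, 2, -2).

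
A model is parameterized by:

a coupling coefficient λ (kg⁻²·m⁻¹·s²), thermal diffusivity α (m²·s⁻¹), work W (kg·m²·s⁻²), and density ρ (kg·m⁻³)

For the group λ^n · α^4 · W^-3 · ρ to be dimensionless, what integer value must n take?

Balance the M exponent: (-2)·n from λ, plus 4·(0) − 3·(1) + (1) = -2 from the rest, must sum to zero.
-2n − 2 = 0, so n = -1.

-1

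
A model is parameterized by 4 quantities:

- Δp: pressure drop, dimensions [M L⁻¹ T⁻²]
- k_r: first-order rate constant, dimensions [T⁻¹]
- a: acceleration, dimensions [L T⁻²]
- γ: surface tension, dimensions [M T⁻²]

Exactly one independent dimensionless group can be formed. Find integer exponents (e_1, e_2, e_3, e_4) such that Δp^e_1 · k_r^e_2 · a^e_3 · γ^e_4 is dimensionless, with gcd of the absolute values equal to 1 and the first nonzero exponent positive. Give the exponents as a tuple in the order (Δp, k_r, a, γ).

M: e_1·(1) + e_2·(0) + e_3·(0) + e_4·(1) = 0
L: e_1·(-1) + e_2·(0) + e_3·(1) + e_4·(0) = 0
T: e_1·(-2) + e_2·(-1) + e_3·(-2) + e_4·(-2) = 0
Solving this homogeneous linear system for the smallest-integer solution (first nonzero entry positive) gives (1, -2, 1, -1).

(1, -2, 1, -1)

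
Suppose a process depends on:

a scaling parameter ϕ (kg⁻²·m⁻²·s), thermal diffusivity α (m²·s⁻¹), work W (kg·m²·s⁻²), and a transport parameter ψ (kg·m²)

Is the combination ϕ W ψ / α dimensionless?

Sum the exponent of each base dimension across the product:
  M: [ϕ]_M − [α]_M + [W]_M + [ψ]_M = (-2) − (0) + (1) + (1) = 0
  L: [ϕ]_L − [α]_L + [W]_L + [ψ]_L = (-2) − (2) + (2) + (2) = 0
  T: [ϕ]_T − [α]_T + [W]_T + [ψ]_T = (1) − (-1) + (-2) + (0) = 0
All base exponents vanish — dimensionless.

yes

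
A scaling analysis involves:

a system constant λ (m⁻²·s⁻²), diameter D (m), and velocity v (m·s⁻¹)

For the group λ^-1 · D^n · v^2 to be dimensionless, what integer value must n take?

Balance the L exponent: (1)·n from D, plus −(-2) + 2·(1) = 4 from the rest, must sum to zero.
n + 4 = 0, so n = -4.

-4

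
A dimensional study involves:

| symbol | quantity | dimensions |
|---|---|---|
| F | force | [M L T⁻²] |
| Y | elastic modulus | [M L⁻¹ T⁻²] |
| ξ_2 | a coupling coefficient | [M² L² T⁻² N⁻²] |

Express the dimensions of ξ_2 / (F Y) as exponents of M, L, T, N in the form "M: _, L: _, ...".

M: 0, L: 2, T: 2, N: -2

Collect each base-dimension exponent across the product:
  M: −(1) − (1) + (2) = 0
  L: −(1) − (-1) + (2) = 2
  T: −(-2) − (-2) + (-2) = 2
  N: −(0) − (0) + (-2) = -2
So the dimensions are [L² T² N⁻²].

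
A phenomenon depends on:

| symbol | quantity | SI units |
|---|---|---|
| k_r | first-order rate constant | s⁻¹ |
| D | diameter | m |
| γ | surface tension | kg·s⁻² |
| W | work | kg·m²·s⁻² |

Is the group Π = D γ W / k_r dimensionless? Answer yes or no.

Sum the exponent of each base dimension across the product:
  M: −[k_r]_M + [D]_M + [γ]_M + [W]_M = −(0) + (0) + (1) + (1) = 2
  L: −[k_r]_L + [D]_L + [γ]_L + [W]_L = −(0) + (1) + (0) + (2) = 3
  T: −[k_r]_T + [D]_T + [γ]_T + [W]_T = −(-1) + (0) + (-2) + (-2) = -3
Net dimensions [M² L³ T⁻³] ≠ [1] — not dimensionless.

no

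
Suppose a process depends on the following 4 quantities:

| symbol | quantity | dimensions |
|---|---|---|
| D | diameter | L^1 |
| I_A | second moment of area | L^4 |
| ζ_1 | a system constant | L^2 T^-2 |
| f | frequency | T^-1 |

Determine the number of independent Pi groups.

2

There are 4 variables and 2 base dimensions (L, T).
The dimension matrix has rank 2.
Independent dimensionless groups: 4 − 2 = 2.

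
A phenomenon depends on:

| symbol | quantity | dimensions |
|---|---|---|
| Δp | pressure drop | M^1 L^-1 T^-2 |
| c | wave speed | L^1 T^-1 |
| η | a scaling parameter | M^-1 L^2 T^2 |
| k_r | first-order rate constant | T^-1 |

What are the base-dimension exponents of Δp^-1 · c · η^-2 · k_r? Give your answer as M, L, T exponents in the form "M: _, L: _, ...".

M: 1, L: -2, T: -4

Collect each base-dimension exponent across the product:
  M: −(1) + (0) − 2·(-1) + (0) = 1
  L: −(-1) + (1) − 2·(2) + (0) = -2
  T: −(-2) + (-1) − 2·(2) + (-1) = -4
So the dimensions are [M L⁻² T⁻⁴].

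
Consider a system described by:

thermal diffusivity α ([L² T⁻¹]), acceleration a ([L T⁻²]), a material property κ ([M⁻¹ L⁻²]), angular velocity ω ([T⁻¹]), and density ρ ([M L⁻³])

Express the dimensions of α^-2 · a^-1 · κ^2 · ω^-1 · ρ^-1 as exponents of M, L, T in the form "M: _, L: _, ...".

Collect each base-dimension exponent across the product:
  M: −2·(0) − (0) + 2·(-1) − (0) − (1) = -3
  L: −2·(2) − (1) + 2·(-2) − (0) − (-3) = -6
  T: −2·(-1) − (-2) + 2·(0) − (-1) − (0) = 5
So the dimensions are [M⁻³ L⁻⁶ T⁵].

M: -3, L: -6, T: 5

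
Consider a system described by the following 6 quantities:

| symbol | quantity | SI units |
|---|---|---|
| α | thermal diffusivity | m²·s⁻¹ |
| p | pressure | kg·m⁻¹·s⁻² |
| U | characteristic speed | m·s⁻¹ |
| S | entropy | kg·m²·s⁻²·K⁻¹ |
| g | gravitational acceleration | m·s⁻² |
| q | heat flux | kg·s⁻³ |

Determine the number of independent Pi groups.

2

There are 6 variables and 4 base dimensions (M, L, T, Θ).
The dimension matrix has rank 4.
Independent dimensionless groups: 6 − 4 = 2.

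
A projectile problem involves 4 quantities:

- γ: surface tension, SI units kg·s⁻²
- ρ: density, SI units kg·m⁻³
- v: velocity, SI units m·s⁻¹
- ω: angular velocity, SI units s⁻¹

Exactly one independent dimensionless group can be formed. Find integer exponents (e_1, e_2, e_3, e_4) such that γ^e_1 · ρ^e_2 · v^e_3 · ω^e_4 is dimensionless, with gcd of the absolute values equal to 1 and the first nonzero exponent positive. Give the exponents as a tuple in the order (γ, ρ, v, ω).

(1, -1, -3, 1)

M: e_1·(1) + e_2·(1) + e_3·(0) + e_4·(0) = 0
L: e_1·(0) + e_2·(-3) + e_3·(1) + e_4·(0) = 0
T: e_1·(-2) + e_2·(0) + e_3·(-1) + e_4·(-1) = 0
Solving this homogeneous linear system for the smallest-integer solution (first nonzero entry positive) gives (1, -1, -3, 1).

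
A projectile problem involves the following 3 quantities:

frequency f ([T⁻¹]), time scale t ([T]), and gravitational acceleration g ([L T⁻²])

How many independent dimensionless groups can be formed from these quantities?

1

There are 3 variables and 2 base dimensions (L, T).
The dimension matrix has rank 2.
Independent dimensionless groups: 3 − 2 = 1.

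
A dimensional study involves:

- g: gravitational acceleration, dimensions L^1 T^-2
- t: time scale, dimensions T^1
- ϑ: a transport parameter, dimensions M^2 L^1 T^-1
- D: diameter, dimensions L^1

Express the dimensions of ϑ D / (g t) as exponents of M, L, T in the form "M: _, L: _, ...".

M: 2, L: 1, T: 0

Collect each base-dimension exponent across the product:
  M: −(0) − (0) + (2) + (0) = 2
  L: −(1) − (0) + (1) + (1) = 1
  T: −(-2) − (1) + (-1) + (0) = 0
So the dimensions are [M² L].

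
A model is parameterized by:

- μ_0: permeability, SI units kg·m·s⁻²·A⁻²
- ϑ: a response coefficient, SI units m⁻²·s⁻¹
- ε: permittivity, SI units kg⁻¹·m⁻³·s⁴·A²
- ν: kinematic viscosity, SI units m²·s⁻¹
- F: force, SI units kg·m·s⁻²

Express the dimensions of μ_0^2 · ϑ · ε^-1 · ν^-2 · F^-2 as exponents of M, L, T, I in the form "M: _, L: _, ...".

M: 1, L: -3, T: -3, I: -6

Collect each base-dimension exponent across the product:
  M: 2·(1) + (0) − (-1) − 2·(0) − 2·(1) = 1
  L: 2·(1) + (-2) − (-3) − 2·(2) − 2·(1) = -3
  T: 2·(-2) + (-1) − (4) − 2·(-1) − 2·(-2) = -3
  I: 2·(-2) + (0) − (2) − 2·(0) − 2·(0) = -6
So the dimensions are [M L⁻³ T⁻³ I⁻⁶].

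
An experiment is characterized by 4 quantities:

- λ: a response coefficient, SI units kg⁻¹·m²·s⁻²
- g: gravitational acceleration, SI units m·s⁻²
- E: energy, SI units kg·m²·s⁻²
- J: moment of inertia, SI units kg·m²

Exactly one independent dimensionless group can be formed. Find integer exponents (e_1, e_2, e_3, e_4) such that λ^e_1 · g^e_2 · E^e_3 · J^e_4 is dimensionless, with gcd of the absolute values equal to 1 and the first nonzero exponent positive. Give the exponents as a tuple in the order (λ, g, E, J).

M: e_1·(-1) + e_2·(0) + e_3·(1) + e_4·(1) = 0
L: e_1·(2) + e_2·(1) + e_3·(2) + e_4·(2) = 0
T: e_1·(-2) + e_2·(-2) + e_3·(-2) + e_4·(0) = 0
Solving this homogeneous linear system for the smallest-integer solution (first nonzero entry positive) gives (1, -4, 3, -2).

(1, -4, 3, -2)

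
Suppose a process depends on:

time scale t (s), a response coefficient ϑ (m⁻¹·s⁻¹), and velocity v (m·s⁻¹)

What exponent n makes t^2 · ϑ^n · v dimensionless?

1

Balance the L exponent: (-1)·n from ϑ, plus 2·(0) + (1) = 1 from the rest, must sum to zero.
−n + 1 = 0, so n = 1.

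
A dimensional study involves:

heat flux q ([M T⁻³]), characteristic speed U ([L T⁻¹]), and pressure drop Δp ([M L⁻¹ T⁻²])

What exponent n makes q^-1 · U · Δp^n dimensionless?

Balance the M exponent: (1)·n from Δp, plus −(1) + (0) = -1 from the rest, must sum to zero.
n − 1 = 0, so n = 1.

1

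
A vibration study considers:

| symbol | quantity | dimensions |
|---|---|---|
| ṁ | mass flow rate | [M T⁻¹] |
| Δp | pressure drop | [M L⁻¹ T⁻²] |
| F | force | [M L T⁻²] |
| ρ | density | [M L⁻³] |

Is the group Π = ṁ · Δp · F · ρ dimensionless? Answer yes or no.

Sum the exponent of each base dimension across the product:
  M: [ṁ]_M + [Δp]_M + [F]_M + [ρ]_M = (1) + (1) + (1) + (1) = 4
  L: [ṁ]_L + [Δp]_L + [F]_L + [ρ]_L = (0) + (-1) + (1) + (-3) = -3
  T: [ṁ]_T + [Δp]_T + [F]_T + [ρ]_T = (-1) + (-2) + (-2) + (0) = -5
Net dimensions [M⁴ L⁻³ T⁻⁵] ≠ [1] — not dimensionless.

no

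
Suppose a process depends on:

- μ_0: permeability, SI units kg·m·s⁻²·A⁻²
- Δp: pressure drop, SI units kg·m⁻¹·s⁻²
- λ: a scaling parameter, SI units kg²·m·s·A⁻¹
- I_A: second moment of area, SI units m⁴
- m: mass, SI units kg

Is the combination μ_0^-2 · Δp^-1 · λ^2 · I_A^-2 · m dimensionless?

Sum the exponent of each base dimension across the product:
  M: −2·[μ_0]_M − [Δp]_M + 2·[λ]_M − 2·[I_A]_M + [m]_M = −2·(1) − (1) + 2·(2) − 2·(0) + (1) = 2
  L: −2·[μ_0]_L − [Δp]_L + 2·[λ]_L − 2·[I_A]_L + [m]_L = −2·(1) − (-1) + 2·(1) − 2·(4) + (0) = -7
  T: −2·[μ_0]_T − [Δp]_T + 2·[λ]_T − 2·[I_A]_T + [m]_T = −2·(-2) − (-2) + 2·(1) − 2·(0) + (0) = 8
  I: −2·[μ_0]_I − [Δp]_I + 2·[λ]_I − 2·[I_A]_I + [m]_I = −2·(-2) − (0) + 2·(-1) − 2·(0) + (0) = 2
Net dimensions [M² L⁻⁷ T⁸ I²] ≠ [1] — not dimensionless.

no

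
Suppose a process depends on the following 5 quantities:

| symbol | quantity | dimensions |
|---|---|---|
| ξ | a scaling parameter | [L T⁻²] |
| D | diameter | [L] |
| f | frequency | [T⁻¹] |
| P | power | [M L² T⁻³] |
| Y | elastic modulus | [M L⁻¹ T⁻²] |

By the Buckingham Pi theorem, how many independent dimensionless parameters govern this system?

2

There are 5 variables and 3 base dimensions (M, L, T).
The dimension matrix has rank 3.
Independent dimensionless groups: 5 − 3 = 2.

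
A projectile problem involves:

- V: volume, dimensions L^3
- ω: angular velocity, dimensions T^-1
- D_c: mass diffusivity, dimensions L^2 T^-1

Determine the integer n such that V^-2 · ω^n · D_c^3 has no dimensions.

Balance the T exponent: (-1)·n from ω, plus −2·(0) + 3·(-1) = -3 from the rest, must sum to zero.
−n − 3 = 0, so n = -3.

-3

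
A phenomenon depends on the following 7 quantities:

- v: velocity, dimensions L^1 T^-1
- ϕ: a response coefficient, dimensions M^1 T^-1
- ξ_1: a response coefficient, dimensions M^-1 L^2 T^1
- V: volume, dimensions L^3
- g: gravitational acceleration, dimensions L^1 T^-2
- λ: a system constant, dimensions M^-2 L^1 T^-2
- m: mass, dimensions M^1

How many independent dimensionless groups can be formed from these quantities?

There are 7 variables and 3 base dimensions (M, L, T).
The dimension matrix has rank 3.
Independent dimensionless groups: 7 − 3 = 4.

4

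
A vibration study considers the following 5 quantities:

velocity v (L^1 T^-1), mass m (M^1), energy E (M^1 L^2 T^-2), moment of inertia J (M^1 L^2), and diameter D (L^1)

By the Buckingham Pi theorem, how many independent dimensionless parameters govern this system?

There are 5 variables and 3 base dimensions (M, L, T).
The dimension matrix has rank 3.
Independent dimensionless groups: 5 − 3 = 2.

2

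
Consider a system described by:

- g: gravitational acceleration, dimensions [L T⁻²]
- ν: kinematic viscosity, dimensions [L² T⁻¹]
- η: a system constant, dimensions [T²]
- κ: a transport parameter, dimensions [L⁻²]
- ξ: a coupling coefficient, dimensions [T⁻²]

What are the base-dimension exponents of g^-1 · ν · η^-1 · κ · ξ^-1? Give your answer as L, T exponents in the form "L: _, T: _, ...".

L: -1, T: 1

Collect each base-dimension exponent across the product:
  L: −(1) + (2) − (0) + (-2) − (0) = -1
  T: −(-2) + (-1) − (2) + (0) − (-2) = 1
So the dimensions are [L⁻¹ T].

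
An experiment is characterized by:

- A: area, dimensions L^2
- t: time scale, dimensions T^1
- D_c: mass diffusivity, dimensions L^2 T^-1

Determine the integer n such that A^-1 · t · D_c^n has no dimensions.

1

Balance the L exponent: (2)·n from D_c, plus −(2) + (0) = -2 from the rest, must sum to zero.
2n − 2 = 0, so n = 1.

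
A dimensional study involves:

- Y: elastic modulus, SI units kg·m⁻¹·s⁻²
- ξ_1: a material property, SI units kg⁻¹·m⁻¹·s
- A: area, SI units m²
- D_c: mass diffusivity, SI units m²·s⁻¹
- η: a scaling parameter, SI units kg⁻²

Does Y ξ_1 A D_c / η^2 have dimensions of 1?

no

Sum the exponent of each base dimension across the product:
  M: [Y]_M + [ξ_1]_M + [A]_M + [D_c]_M − 2·[η]_M = (1) + (-1) + (0) + (0) − 2·(-2) = 4
  L: [Y]_L + [ξ_1]_L + [A]_L + [D_c]_L − 2·[η]_L = (-1) + (-1) + (2) + (2) − 2·(0) = 2
  T: [Y]_T + [ξ_1]_T + [A]_T + [D_c]_T − 2·[η]_T = (-2) + (1) + (0) + (-1) − 2·(0) = -2
Net dimensions [M⁴ L² T⁻²] ≠ [1] — not dimensionless.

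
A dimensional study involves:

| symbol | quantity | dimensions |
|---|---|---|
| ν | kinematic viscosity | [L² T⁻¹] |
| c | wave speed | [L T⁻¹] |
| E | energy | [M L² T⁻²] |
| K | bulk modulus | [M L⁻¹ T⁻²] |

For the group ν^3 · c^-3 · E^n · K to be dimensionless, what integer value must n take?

-1

Balance the M exponent: (1)·n from E, plus 3·(0) − 3·(0) + (1) = 1 from the rest, must sum to zero.
n + 1 = 0, so n = -1.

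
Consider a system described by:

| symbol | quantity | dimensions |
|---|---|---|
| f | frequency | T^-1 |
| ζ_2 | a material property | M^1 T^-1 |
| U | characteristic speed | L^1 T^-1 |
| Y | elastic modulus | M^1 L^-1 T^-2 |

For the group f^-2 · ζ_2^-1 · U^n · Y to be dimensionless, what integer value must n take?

Balance the L exponent: (1)·n from U, plus −2·(0) − (0) + (-1) = -1 from the rest, must sum to zero.
n − 1 = 0, so n = 1.

1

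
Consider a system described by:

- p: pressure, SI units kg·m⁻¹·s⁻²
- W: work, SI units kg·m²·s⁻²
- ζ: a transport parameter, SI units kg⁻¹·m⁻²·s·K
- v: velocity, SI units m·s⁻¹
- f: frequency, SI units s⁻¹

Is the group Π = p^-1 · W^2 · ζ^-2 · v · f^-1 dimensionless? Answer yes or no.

no

Sum the exponent of each base dimension across the product:
  M: −[p]_M + 2·[W]_M − 2·[ζ]_M + [v]_M − [f]_M = −(1) + 2·(1) − 2·(-1) + (0) − (0) = 3
  L: −[p]_L + 2·[W]_L − 2·[ζ]_L + [v]_L − [f]_L = −(-1) + 2·(2) − 2·(-2) + (1) − (0) = 10
  T: −[p]_T + 2·[W]_T − 2·[ζ]_T + [v]_T − [f]_T = −(-2) + 2·(-2) − 2·(1) + (-1) − (-1) = -4
  Θ: −[p]_Θ + 2·[W]_Θ − 2·[ζ]_Θ + [v]_Θ − [f]_Θ = −(0) + 2·(0) − 2·(1) + (0) − (0) = -2
Net dimensions [M³ L¹⁰ T⁻⁴ Θ⁻²] ≠ [1] — not dimensionless.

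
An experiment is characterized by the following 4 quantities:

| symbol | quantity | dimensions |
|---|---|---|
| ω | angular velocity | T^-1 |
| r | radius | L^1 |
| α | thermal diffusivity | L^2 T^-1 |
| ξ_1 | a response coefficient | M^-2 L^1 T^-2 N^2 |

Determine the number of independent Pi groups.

1

There are 4 variables and 4 base dimensions (M, L, T, N).
The dimension matrix has rank 3 (less than 4: the dimension vectors are linearly dependent).
Independent dimensionless groups: 4 − 3 = 1.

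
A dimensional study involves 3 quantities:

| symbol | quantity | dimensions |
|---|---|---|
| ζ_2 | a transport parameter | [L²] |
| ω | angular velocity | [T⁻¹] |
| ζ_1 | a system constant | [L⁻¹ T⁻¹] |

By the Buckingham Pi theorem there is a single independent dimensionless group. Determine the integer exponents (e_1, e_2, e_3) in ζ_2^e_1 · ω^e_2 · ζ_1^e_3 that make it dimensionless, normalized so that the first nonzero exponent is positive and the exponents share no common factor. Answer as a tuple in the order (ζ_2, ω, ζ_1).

(1, -2, 2)

L: e_1·(2) + e_2·(0) + e_3·(-1) = 0
T: e_1·(0) + e_2·(-1) + e_3·(-1) = 0
Solving this homogeneous linear system for the smallest-integer solution (first nonzero entry positive) gives (1, -2, 2).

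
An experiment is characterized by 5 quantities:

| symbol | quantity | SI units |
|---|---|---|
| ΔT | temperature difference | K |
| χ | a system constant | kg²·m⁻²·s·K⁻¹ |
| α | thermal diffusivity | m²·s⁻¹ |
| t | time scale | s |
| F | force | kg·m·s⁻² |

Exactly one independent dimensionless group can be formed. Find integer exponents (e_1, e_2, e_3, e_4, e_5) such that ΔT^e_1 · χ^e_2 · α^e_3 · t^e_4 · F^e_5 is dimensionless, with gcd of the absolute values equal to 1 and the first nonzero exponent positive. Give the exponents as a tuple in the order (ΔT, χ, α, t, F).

(1, 1, 2, -3, -2)

M: e_1·(0) + e_2·(2) + e_3·(0) + e_4·(0) + e_5·(1) = 0
L: e_1·(0) + e_2·(-2) + e_3·(2) + e_4·(0) + e_5·(1) = 0
T: e_1·(0) + e_2·(1) + e_3·(-1) + e_4·(1) + e_5·(-2) = 0
Θ: e_1·(1) + e_2·(-1) + e_3·(0) + e_4·(0) + e_5·(0) = 0
Solving this homogeneous linear system for the smallest-integer solution (first nonzero entry positive) gives (1, 1, 2, -3, -2).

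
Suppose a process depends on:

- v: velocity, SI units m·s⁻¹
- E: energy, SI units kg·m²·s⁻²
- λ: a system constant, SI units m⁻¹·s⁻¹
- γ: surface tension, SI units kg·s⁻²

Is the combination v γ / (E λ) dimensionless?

yes

Sum the exponent of each base dimension across the product:
  M: [v]_M − [E]_M − [λ]_M + [γ]_M = (0) − (1) − (0) + (1) = 0
  L: [v]_L − [E]_L − [λ]_L + [γ]_L = (1) − (2) − (-1) + (0) = 0
  T: [v]_T − [E]_T − [λ]_T + [γ]_T = (-1) − (-2) − (-1) + (-2) = 0
All base exponents vanish — dimensionless.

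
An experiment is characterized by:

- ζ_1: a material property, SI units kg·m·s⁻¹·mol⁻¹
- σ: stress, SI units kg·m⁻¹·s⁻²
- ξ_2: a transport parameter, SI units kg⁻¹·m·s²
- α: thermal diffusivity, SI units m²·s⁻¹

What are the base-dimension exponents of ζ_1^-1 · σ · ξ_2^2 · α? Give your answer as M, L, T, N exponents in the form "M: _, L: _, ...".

Collect each base-dimension exponent across the product:
  M: −(1) + (1) + 2·(-1) + (0) = -2
  L: −(1) + (-1) + 2·(1) + (2) = 2
  T: −(-1) + (-2) + 2·(2) + (-1) = 2
  N: −(-1) + (0) + 2·(0) + (0) = 1
So the dimensions are [M⁻² L² T² N].

M: -2, L: 2, T: 2, N: 1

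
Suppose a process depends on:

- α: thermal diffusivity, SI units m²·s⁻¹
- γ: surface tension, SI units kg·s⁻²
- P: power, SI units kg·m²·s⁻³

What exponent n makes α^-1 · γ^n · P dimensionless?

Balance the M exponent: (1)·n from γ, plus −(0) + (1) = 1 from the rest, must sum to zero.
n + 1 = 0, so n = -1.

-1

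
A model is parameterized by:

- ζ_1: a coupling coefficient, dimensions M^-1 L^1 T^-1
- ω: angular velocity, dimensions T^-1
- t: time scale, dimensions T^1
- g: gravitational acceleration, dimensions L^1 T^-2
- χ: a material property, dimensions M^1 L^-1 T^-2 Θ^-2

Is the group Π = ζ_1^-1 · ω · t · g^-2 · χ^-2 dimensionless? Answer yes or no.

no

Sum the exponent of each base dimension across the product:
  M: −[ζ_1]_M + [ω]_M + [t]_M − 2·[g]_M − 2·[χ]_M = −(-1) + (0) + (0) − 2·(0) − 2·(1) = -1
  L: −[ζ_1]_L + [ω]_L + [t]_L − 2·[g]_L − 2·[χ]_L = −(1) + (0) + (0) − 2·(1) − 2·(-1) = -1
  T: −[ζ_1]_T + [ω]_T + [t]_T − 2·[g]_T − 2·[χ]_T = −(-1) + (-1) + (1) − 2·(-2) − 2·(-2) = 9
  Θ: −[ζ_1]_Θ + [ω]_Θ + [t]_Θ − 2·[g]_Θ − 2·[χ]_Θ = −(0) + (0) + (0) − 2·(0) − 2·(-2) = 4
Net dimensions [M⁻¹ L⁻¹ T⁹ Θ⁴] ≠ [1] — not dimensionless.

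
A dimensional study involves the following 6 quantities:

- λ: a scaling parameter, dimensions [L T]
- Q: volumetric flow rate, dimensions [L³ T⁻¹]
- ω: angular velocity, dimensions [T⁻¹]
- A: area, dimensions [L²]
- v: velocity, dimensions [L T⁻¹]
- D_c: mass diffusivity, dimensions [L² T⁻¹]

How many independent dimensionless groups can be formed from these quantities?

4

There are 6 variables and 2 base dimensions (L, T).
The dimension matrix has rank 2.
Independent dimensionless groups: 6 − 2 = 4.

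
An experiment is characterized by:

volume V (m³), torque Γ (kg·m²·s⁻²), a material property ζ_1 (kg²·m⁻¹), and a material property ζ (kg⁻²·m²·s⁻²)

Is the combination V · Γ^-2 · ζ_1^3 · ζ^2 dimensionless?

yes

Sum the exponent of each base dimension across the product:
  M: [V]_M − 2·[Γ]_M + 3·[ζ_1]_M + 2·[ζ]_M = (0) − 2·(1) + 3·(2) + 2·(-2) = 0
  L: [V]_L − 2·[Γ]_L + 3·[ζ_1]_L + 2·[ζ]_L = (3) − 2·(2) + 3·(-1) + 2·(2) = 0
  T: [V]_T − 2·[Γ]_T + 3·[ζ_1]_T + 2·[ζ]_T = (0) − 2·(-2) + 3·(0) + 2·(-2) = 0
All base exponents vanish — dimensionless.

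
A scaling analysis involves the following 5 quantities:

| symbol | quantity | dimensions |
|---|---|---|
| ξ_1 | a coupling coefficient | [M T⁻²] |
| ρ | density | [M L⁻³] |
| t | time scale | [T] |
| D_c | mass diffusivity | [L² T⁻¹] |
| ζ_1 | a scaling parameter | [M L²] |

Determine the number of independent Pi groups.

There are 5 variables and 3 base dimensions (M, L, T).
The dimension matrix has rank 3.
Independent dimensionless groups: 5 − 3 = 2.

2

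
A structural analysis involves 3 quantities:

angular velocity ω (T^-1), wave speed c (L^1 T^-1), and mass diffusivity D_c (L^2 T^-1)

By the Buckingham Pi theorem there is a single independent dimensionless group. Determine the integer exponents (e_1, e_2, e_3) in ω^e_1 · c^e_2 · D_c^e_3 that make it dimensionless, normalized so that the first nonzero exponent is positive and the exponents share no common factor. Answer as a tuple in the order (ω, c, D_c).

(1, -2, 1)

L: e_1·(0) + e_2·(1) + e_3·(2) = 0
T: e_1·(-1) + e_2·(-1) + e_3·(-1) = 0
Solving this homogeneous linear system for the smallest-integer solution (first nonzero entry positive) gives (1, -2, 1).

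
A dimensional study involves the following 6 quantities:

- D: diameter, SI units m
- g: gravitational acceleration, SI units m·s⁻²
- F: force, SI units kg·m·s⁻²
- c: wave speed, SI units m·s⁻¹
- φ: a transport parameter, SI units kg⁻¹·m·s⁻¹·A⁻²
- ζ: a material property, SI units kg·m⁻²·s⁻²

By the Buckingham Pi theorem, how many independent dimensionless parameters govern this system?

2

There are 6 variables and 4 base dimensions (M, L, T, I).
The dimension matrix has rank 4.
Independent dimensionless groups: 6 − 4 = 2.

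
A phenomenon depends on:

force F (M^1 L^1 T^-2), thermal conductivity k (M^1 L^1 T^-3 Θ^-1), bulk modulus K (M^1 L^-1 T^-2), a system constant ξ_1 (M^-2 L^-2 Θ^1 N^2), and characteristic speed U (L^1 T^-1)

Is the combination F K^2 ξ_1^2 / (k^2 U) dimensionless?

Sum the exponent of each base dimension across the product:
  M: [F]_M − 2·[k]_M + 2·[K]_M + 2·[ξ_1]_M − [U]_M = (1) − 2·(1) + 2·(1) + 2·(-2) − (0) = -3
  L: [F]_L − 2·[k]_L + 2·[K]_L + 2·[ξ_1]_L − [U]_L = (1) − 2·(1) + 2·(-1) + 2·(-2) − (1) = -8
  T: [F]_T − 2·[k]_T + 2·[K]_T + 2·[ξ_1]_T − [U]_T = (-2) − 2·(-3) + 2·(-2) + 2·(0) − (-1) = 1
  Θ: [F]_Θ − 2·[k]_Θ + 2·[K]_Θ + 2·[ξ_1]_Θ − [U]_Θ = (0) − 2·(-1) + 2·(0) + 2·(1) − (0) = 4
  N: [F]_N − 2·[k]_N + 2·[K]_N + 2·[ξ_1]_N − [U]_N = (0) − 2·(0) + 2·(0) + 2·(2) − (0) = 4
Net dimensions [M⁻³ L⁻⁸ T Θ⁴ N⁴] ≠ [1] — not dimensionless.

no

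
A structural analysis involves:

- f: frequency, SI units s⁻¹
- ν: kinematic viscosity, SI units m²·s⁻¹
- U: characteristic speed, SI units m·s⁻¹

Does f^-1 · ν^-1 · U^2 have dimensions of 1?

Sum the exponent of each base dimension across the product:
  L: −[f]_L − [ν]_L + 2·[U]_L = −(0) − (2) + 2·(1) = 0
  T: −[f]_T − [ν]_T + 2·[U]_T = −(-1) − (-1) + 2·(-1) = 0
All base exponents vanish — dimensionless.

yes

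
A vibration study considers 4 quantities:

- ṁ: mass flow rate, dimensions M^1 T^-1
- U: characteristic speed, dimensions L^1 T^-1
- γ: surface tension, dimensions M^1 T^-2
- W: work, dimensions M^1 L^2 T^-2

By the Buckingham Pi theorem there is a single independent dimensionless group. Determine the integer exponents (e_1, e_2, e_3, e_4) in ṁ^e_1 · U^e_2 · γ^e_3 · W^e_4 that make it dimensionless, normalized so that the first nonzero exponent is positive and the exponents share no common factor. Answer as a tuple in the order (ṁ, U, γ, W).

(2, 2, -1, -1)

M: e_1·(1) + e_2·(0) + e_3·(1) + e_4·(1) = 0
L: e_1·(0) + e_2·(1) + e_3·(0) + e_4·(2) = 0
T: e_1·(-1) + e_2·(-1) + e_3·(-2) + e_4·(-2) = 0
Solving this homogeneous linear system for the smallest-integer solution (first nonzero entry positive) gives (2, 2, -1, -1).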